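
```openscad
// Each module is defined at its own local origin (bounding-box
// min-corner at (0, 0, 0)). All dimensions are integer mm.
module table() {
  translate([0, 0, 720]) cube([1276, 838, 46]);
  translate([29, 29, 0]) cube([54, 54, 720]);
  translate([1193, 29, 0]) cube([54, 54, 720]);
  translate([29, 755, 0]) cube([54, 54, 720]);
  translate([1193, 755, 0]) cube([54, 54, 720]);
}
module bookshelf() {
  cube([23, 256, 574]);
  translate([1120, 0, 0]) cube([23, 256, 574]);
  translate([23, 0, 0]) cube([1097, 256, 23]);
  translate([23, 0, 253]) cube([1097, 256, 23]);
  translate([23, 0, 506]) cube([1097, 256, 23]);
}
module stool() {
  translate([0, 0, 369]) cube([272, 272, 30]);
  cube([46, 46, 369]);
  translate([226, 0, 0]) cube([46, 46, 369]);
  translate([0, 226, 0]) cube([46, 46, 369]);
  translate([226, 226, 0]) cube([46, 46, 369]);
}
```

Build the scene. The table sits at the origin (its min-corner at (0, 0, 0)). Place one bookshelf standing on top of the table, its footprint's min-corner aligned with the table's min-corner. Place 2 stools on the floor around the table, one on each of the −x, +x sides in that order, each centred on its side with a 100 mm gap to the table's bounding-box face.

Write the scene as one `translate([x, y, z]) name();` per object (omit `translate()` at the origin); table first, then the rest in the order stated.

table();
translate([0, 0, 766]) bookshelf();
translate([-372, 283, 0]) stool();
translate([1376, 283, 0]) stool();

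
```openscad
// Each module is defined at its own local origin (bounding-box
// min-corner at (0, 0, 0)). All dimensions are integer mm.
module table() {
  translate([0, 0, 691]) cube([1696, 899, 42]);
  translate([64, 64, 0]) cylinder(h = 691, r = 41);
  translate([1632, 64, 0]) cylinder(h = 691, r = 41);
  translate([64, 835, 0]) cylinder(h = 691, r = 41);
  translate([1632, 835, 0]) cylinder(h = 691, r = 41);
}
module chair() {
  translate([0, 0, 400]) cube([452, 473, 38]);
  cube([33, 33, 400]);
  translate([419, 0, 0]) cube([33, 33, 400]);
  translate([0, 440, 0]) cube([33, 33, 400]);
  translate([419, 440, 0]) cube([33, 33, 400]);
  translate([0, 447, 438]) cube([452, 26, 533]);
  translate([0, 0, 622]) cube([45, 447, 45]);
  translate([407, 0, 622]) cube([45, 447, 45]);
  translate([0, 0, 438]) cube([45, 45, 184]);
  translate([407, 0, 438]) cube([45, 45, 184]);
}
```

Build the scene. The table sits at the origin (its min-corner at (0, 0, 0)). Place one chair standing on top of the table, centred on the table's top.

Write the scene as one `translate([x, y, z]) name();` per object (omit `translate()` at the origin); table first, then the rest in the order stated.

table();
translate([622, 213, 733]) chair();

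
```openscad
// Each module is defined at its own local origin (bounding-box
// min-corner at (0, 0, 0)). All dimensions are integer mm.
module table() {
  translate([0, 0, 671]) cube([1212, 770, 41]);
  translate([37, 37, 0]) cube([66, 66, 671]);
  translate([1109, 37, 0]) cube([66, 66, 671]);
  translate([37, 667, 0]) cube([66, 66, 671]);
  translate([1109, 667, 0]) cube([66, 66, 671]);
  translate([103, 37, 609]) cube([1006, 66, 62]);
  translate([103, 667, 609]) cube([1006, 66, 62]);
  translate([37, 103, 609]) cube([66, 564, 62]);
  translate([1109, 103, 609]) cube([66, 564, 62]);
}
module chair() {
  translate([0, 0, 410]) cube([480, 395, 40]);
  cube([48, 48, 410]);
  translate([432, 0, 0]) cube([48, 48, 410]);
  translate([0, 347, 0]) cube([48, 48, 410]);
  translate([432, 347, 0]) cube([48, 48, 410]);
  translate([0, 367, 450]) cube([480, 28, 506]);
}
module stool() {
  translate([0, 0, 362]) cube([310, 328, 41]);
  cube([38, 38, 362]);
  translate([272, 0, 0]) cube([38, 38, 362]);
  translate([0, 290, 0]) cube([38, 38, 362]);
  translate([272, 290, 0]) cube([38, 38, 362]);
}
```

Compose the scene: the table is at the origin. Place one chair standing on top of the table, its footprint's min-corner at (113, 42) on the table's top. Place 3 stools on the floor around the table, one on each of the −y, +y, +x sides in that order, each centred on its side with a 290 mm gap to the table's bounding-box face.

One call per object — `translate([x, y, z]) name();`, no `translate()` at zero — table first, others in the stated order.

table();
translate([113, 42, 712]) chair();
translate([451, -618, 0]) stool();
translate([451, 1060, 0]) stool();
translate([1502, 221, 0]) stool();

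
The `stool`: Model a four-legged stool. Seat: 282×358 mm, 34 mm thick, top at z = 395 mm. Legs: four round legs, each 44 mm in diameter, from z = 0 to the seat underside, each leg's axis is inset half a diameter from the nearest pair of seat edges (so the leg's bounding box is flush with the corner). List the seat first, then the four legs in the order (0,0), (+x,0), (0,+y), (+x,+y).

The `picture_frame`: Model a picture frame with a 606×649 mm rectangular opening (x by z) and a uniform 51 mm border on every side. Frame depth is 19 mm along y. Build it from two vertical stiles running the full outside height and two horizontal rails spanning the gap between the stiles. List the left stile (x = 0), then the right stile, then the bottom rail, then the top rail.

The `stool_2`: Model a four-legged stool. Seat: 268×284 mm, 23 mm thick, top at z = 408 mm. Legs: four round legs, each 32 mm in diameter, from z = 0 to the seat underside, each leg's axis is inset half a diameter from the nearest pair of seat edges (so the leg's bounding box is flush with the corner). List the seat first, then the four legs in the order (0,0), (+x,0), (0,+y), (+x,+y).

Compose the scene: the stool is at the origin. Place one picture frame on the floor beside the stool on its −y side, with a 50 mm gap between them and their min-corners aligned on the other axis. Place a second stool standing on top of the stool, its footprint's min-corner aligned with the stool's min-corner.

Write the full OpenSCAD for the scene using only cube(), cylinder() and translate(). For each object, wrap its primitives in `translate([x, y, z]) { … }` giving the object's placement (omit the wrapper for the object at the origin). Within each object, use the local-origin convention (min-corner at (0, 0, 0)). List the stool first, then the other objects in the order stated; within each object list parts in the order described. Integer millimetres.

translate([0, 0, 361]) cube([282, 358, 34]);
translate([22, 22, 0]) cylinder(h = 361, r = 22);
translate([260, 22, 0]) cylinder(h = 361, r = 22);
translate([22, 336, 0]) cylinder(h = 361, r = 22);
translate([260, 336, 0]) cylinder(h = 361, r = 22);
translate([0, -69, 0]) {
  cube([51, 19, 751]);
  translate([657, 0, 0]) cube([51, 19, 751]);
  translate([51, 0, 0]) cube([606, 19, 51]);
  translate([51, 0, 700]) cube([606, 19, 51]);
}
translate([0, 0, 395]) {
  translate([0, 0, 385]) cube([268, 284, 23]);
  translate([16, 16, 0]) cylinder(h = 385, r = 16);
  translate([252, 16, 0]) cylinder(h = 385, r = 16);
  translate([16, 268, 0]) cylinder(h = 385, r = 16);
  translate([252, 268, 0]) cylinder(h = 385, r = 16);
}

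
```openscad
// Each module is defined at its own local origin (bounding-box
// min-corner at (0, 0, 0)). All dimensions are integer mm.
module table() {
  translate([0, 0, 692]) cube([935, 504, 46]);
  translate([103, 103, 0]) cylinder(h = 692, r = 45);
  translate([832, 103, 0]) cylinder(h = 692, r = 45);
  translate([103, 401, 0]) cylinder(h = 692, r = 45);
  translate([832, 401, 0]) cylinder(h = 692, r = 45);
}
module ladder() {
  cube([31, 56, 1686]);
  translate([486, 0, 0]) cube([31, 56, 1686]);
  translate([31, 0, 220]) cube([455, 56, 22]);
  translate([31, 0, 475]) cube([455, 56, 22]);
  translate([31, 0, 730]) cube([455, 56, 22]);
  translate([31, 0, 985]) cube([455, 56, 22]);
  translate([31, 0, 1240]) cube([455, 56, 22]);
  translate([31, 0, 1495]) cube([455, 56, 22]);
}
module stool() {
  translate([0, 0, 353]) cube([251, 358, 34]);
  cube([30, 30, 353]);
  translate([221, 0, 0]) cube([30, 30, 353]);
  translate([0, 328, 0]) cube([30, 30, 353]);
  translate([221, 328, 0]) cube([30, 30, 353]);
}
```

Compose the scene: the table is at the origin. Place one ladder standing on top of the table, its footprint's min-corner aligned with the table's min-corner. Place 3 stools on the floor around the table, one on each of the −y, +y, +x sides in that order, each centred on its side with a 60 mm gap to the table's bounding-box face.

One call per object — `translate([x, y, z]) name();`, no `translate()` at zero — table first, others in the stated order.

table();
translate([0, 0, 738]) ladder();
translate([342, -418, 0]) stool();
translate([342, 564, 0]) stool();
translate([995, 73, 0]) stool();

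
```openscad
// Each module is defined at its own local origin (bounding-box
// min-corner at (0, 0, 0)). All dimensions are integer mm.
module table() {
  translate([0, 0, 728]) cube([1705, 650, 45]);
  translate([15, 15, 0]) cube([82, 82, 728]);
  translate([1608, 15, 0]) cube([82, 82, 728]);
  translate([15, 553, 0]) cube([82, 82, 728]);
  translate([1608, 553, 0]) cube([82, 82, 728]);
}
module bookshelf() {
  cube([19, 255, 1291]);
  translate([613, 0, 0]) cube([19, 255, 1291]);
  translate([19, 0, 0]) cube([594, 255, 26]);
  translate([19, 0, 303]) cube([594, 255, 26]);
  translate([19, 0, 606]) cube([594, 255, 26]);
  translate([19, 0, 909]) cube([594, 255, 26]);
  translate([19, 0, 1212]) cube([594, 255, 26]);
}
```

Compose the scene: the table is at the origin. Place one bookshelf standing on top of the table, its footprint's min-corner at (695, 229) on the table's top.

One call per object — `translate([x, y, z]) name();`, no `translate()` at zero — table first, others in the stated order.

table();
translate([695, 229, 773]) bookshelf();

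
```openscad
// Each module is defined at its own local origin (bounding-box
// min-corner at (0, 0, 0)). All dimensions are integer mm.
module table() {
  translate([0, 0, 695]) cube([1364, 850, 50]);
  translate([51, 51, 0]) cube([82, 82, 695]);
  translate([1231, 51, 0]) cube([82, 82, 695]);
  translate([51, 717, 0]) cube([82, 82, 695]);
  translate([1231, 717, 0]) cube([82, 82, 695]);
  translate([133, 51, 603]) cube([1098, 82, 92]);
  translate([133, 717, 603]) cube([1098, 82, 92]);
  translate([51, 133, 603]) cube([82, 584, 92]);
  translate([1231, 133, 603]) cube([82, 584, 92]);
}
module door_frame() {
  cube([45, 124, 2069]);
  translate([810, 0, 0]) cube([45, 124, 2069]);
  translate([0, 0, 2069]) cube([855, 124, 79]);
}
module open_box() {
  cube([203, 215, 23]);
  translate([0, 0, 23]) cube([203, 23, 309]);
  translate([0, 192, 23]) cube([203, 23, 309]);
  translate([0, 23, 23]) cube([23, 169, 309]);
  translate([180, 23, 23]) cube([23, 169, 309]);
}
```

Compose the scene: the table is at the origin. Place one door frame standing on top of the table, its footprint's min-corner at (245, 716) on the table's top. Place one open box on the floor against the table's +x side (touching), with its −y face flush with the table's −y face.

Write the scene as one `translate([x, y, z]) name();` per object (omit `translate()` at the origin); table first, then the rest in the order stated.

table();
translate([245, 716, 745]) door_frame();
translate([1364, 0, 0]) open_box();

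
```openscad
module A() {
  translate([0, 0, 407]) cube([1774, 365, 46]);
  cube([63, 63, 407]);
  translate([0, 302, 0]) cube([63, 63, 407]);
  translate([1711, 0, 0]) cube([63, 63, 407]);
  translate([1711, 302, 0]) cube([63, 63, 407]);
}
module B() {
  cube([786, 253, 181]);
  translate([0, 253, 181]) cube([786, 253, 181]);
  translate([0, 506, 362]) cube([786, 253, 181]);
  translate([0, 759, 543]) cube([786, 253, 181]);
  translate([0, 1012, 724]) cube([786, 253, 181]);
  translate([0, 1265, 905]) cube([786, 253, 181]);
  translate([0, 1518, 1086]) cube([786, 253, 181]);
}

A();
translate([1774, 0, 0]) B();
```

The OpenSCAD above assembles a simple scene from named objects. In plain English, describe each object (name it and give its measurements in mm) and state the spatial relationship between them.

A is a bench: a 1774×365 mm seat slab, 46 mm thick, top at z = 453 mm, on four 63×63 mm square legs flush with the seat corners and standing on z = 0.

B is a run of 7 identical solid stair steps. Each tread is 786×253 mm and each step block is 181 mm high. Step 1 rests on the floor; step k is offset from step 1 by (k−1)×253 mm in y and (k−1)×181 mm in z.

The staircase is against the bench's +x side, with their −y faces flush.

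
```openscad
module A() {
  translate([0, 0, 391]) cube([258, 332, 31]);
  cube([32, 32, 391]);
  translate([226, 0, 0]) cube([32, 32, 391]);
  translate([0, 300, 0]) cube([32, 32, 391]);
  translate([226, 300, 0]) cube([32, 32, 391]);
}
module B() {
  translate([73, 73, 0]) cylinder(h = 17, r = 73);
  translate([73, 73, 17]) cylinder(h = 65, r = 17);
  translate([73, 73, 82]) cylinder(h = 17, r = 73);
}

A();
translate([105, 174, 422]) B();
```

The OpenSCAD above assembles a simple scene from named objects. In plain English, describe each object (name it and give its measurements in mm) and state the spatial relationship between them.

A is a four-legged stool. The seat is 258×332 mm, 31 mm thick, top at z = 422 mm. It stands on four square legs, each 32×32 mm in cross-section, from z = 0 to the seat underside, each flush with a corner of the seat.

B is a spool: two coaxial disc flanges of radius 73 mm and thickness 17 mm, joined by a core cylinder of radius 17 mm and height 65 mm. The lower flange rests on z = 0 and the three cylinders share a vertical axis.

The spool is on top of the stool.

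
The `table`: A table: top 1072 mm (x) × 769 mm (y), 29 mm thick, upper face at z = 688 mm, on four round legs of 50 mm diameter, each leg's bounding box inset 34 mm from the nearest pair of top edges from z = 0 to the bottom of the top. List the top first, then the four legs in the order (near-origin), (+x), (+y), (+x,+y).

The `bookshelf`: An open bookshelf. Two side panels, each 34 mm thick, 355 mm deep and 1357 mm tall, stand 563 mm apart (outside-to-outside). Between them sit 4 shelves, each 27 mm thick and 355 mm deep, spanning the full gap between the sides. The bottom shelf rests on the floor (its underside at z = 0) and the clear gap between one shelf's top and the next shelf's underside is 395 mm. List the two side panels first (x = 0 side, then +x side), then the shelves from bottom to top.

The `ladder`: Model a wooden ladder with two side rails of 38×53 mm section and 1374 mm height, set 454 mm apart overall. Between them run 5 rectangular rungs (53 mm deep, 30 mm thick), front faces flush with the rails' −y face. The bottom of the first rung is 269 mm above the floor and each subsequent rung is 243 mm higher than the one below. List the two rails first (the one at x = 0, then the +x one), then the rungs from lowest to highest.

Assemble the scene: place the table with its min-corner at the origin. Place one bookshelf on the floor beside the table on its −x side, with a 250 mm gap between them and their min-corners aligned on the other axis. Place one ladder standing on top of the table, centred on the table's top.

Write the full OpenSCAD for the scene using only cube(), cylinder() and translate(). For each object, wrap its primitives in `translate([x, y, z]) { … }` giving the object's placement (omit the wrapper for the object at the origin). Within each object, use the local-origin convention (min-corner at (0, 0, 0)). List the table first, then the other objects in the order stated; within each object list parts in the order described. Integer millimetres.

translate([0, 0, 659]) cube([1072, 769, 29]);
translate([59, 59, 0]) cylinder(h = 659, r = 25);
translate([1013, 59, 0]) cylinder(h = 659, r = 25);
translate([59, 710, 0]) cylinder(h = 659, r = 25);
translate([1013, 710, 0]) cylinder(h = 659, r = 25);
translate([-813, 0, 0]) {
  cube([34, 355, 1357]);
  translate([529, 0, 0]) cube([34, 355, 1357]);
  translate([34, 0, 0]) cube([495, 355, 27]);
  translate([34, 0, 422]) cube([495, 355, 27]);
  translate([34, 0, 844]) cube([495, 355, 27]);
  translate([34, 0, 1266]) cube([495, 355, 27]);
}
translate([309, 358, 688]) {
  cube([38, 53, 1374]);
  translate([416, 0, 0]) cube([38, 53, 1374]);
  translate([38, 0, 269]) cube([378, 53, 30]);
  translate([38, 0, 512]) cube([378, 53, 30]);
  translate([38, 0, 755]) cube([378, 53, 30]);
  translate([38, 0, 998]) cube([378, 53, 30]);
  translate([38, 0, 1241]) cube([378, 53, 30]);
}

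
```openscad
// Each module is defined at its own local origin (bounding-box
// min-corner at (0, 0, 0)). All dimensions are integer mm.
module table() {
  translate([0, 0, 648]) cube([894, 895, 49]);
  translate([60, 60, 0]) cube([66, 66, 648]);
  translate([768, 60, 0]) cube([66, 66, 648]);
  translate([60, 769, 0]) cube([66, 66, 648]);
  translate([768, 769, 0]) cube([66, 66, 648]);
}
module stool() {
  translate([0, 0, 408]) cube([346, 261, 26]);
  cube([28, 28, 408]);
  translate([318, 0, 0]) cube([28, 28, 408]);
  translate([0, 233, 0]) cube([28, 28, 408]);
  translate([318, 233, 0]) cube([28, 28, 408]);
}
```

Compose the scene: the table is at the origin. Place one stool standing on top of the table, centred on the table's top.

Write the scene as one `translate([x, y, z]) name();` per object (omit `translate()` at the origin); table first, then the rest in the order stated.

table();
translate([274, 317, 697]) stool();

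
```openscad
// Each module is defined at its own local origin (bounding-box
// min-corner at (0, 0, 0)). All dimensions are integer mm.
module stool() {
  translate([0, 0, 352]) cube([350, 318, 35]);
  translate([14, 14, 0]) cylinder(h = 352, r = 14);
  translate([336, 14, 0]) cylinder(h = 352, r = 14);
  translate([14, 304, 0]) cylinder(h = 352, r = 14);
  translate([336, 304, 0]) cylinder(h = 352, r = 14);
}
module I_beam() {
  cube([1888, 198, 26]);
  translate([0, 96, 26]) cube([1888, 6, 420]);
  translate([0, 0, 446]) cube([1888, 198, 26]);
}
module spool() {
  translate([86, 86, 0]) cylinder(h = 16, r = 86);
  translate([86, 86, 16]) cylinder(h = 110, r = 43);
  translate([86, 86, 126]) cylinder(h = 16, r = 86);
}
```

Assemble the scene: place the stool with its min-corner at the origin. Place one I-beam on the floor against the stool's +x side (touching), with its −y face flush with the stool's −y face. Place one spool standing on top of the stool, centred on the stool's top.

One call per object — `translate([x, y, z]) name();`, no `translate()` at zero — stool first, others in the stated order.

stool();
translate([350, 0, 0]) I_beam();
translate([89, 73, 387]) spool();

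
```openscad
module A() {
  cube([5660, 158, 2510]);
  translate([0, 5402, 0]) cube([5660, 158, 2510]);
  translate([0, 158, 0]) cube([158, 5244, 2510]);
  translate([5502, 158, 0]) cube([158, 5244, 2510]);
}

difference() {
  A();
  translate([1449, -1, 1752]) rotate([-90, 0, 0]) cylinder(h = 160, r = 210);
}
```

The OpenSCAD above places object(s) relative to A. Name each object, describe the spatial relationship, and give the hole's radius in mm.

A is a house frame. The house frame has a circular hole through its front wall. The hole's radius is 210 mm.

The subtracted cylinder has r = 210 mm.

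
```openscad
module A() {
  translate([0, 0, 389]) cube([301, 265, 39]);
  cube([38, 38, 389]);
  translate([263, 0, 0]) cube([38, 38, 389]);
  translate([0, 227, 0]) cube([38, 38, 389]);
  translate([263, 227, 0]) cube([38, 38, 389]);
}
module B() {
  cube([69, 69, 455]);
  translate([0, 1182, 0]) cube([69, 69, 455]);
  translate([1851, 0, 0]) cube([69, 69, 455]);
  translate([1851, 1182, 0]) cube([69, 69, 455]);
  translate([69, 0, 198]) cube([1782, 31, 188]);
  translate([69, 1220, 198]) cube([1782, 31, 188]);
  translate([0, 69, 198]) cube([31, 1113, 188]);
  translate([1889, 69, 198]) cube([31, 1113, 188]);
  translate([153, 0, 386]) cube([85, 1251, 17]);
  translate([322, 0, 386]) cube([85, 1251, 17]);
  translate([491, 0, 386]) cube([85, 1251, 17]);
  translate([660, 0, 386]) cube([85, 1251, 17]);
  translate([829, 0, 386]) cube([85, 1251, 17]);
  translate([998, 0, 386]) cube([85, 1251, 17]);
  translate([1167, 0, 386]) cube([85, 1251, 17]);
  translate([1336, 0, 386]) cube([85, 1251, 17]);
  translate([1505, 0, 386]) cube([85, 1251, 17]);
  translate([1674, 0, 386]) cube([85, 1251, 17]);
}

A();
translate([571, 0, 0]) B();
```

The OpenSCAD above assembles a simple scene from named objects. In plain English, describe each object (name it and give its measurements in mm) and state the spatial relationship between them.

A is a simple wooden stool: a rectangular seat 301 mm (x) by 265 mm (y), 39 mm thick, top face at z = 428 mm, on four square legs, each 38×38 mm in cross-section. The legs rest on z = 0, each flush with a corner of the seat.

B is a bed frame 1920 mm long (x) by 1251 mm wide (y). Four 69×69 mm corner posts, 455 mm tall, at the corners of the footprint. Four rails of 31 mm thickness and 188 mm height run between adjacent posts with their undersides at z = 198 mm, their outer faces flush with the outside of the frame (the two x-running rails run between the posts' inner faces; the two y-running rails run between the posts' inner faces). 10 slats, each 85 mm wide (x) and 17 mm thick, lie across the top of the two x-running rails, running the full 1251 mm width of the frame in y; the slats are evenly spaced along x between the inner faces of the end posts with equal gaps (rounded down to the nearest mm) at the −x end and between each pair — any rounding remainder accumulates at the +x end.

The bed frame is on the floor beside the stool on its +x side.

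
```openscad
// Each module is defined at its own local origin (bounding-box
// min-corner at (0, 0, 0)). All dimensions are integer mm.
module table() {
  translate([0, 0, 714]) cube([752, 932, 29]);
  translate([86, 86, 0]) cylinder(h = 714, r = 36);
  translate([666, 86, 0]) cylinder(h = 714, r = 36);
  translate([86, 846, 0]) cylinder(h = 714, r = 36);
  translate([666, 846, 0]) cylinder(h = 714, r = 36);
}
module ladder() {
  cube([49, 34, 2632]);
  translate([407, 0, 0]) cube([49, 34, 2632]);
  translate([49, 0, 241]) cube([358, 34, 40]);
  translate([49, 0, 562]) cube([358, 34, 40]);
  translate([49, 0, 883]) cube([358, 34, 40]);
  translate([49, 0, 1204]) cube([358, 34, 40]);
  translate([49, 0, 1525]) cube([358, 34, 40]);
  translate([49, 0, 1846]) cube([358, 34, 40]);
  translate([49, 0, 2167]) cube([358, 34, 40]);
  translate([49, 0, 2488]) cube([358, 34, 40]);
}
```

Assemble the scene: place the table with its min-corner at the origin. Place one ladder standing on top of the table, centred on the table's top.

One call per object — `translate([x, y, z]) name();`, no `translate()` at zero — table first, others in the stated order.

table();
translate([148, 449, 743]) ladder();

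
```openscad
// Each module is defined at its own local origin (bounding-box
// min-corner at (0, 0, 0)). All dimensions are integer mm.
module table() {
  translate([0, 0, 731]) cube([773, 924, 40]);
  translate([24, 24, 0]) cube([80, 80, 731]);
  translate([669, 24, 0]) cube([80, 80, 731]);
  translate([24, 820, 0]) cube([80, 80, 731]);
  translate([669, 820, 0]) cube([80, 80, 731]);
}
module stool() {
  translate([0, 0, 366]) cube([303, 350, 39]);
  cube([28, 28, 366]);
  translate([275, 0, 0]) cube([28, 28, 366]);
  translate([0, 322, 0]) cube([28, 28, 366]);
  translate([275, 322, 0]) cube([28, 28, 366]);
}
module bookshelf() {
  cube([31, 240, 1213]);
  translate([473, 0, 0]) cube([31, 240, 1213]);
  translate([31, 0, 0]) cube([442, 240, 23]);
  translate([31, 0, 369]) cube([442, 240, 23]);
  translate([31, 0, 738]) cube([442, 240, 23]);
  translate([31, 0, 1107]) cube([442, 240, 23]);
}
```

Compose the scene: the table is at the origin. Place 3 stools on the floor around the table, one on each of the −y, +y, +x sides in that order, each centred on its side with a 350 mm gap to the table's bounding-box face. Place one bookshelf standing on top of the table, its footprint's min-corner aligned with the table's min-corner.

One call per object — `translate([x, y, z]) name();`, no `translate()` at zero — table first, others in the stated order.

table();
translate([235, -700, 0]) stool();
translate([235, 1274, 0]) stool();
translate([1123, 287, 0]) stool();
translate([0, 0, 771]) bookshelf();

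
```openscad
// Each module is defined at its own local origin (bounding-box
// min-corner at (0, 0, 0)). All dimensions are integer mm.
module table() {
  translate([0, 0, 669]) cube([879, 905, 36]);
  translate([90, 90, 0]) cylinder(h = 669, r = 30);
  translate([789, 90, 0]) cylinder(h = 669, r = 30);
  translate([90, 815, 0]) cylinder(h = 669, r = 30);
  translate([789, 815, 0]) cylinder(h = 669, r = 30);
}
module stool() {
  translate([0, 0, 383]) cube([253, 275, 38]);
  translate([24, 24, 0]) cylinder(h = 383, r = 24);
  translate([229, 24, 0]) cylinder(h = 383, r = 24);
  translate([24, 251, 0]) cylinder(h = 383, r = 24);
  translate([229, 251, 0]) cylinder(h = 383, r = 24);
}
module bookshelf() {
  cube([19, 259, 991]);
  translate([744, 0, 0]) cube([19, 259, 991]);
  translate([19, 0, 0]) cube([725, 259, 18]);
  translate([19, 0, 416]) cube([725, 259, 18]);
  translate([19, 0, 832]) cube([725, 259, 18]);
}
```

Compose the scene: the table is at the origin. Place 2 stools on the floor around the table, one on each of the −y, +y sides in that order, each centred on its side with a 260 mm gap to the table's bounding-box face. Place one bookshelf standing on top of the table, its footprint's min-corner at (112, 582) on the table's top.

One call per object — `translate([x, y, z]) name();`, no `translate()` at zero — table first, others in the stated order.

table();
translate([313, -535, 0]) stool();
translate([313, 1165, 0]) stool();
translate([112, 582, 705]) bookshelf();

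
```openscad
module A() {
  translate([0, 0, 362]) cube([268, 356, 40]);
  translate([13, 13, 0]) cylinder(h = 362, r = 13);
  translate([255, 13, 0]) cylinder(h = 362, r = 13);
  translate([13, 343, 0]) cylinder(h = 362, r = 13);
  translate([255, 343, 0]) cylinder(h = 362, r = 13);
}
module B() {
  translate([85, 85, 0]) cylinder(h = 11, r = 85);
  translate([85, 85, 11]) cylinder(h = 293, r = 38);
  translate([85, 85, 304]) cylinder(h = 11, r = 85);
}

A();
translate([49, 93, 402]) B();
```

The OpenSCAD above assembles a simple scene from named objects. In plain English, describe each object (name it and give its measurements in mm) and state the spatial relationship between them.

A is a four-legged stool. The seat is 268×356 mm, 40 mm thick, top at z = 402 mm. It stands on four round legs, each 26 mm in diameter, from z = 0 to the seat underside, each leg's axis is inset half a diameter from the nearest pair of seat edges (so the leg's bounding box is flush with the corner).

B is a spool: two coaxial disc flanges of radius 85 mm and thickness 11 mm, joined by a core cylinder of radius 38 mm and height 293 mm. The lower flange rests on z = 0 and the three cylinders share a vertical axis.

The spool is on top of the stool, centred.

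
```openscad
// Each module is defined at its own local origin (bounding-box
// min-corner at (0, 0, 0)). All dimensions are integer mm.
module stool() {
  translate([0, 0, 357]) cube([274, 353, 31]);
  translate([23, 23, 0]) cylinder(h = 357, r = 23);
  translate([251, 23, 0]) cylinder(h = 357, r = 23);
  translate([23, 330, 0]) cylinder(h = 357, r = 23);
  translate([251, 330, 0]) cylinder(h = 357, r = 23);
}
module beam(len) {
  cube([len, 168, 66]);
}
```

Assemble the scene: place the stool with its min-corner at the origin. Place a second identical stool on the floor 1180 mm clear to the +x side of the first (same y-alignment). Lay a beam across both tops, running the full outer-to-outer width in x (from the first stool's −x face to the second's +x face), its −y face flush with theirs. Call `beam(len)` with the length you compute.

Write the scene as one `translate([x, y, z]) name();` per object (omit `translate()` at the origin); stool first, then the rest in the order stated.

stool();
translate([1454, 0, 0]) stool();
translate([0, 0, 388]) beam(1728);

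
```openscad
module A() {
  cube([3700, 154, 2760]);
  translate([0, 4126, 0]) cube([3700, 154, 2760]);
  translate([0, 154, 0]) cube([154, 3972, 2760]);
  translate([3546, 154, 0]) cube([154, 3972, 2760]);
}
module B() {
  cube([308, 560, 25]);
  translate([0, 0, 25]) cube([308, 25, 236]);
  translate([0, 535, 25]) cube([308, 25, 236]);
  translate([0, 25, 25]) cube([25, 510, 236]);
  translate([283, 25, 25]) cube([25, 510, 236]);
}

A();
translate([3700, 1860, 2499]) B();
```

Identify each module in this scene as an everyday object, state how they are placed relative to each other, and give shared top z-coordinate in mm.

Both tops at z = 2760 mm.

A is a house frame. B is an open box. The open box is beside the house frame with their tops flush at z = 2760. The shared top z-coordinate is 2760 mm.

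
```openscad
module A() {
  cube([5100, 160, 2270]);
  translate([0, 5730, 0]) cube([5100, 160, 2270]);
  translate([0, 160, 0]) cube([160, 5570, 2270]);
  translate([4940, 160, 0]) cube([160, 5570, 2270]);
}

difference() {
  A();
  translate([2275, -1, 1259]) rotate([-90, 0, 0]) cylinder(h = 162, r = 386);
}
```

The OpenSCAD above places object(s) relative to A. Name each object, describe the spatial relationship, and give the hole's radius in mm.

The subtracted cylinder has r = 386 mm.

A is a house frame. The house frame has a circular hole through its front wall. The hole's radius is 386 mm.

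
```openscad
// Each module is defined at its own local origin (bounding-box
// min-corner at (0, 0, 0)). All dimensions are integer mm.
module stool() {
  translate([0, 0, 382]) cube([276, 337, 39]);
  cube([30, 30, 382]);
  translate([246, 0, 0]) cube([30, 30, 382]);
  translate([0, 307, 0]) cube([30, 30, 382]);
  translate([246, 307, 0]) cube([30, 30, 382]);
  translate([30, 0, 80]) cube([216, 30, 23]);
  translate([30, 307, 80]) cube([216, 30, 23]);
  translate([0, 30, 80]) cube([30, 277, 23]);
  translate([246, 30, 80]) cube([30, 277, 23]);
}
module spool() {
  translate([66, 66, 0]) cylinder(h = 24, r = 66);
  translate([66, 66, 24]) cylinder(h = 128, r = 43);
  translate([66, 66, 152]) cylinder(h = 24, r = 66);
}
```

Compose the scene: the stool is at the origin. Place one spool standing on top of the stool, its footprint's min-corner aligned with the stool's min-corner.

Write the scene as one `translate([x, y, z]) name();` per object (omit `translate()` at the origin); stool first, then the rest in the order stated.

stool();
translate([0, 0, 421]) spool();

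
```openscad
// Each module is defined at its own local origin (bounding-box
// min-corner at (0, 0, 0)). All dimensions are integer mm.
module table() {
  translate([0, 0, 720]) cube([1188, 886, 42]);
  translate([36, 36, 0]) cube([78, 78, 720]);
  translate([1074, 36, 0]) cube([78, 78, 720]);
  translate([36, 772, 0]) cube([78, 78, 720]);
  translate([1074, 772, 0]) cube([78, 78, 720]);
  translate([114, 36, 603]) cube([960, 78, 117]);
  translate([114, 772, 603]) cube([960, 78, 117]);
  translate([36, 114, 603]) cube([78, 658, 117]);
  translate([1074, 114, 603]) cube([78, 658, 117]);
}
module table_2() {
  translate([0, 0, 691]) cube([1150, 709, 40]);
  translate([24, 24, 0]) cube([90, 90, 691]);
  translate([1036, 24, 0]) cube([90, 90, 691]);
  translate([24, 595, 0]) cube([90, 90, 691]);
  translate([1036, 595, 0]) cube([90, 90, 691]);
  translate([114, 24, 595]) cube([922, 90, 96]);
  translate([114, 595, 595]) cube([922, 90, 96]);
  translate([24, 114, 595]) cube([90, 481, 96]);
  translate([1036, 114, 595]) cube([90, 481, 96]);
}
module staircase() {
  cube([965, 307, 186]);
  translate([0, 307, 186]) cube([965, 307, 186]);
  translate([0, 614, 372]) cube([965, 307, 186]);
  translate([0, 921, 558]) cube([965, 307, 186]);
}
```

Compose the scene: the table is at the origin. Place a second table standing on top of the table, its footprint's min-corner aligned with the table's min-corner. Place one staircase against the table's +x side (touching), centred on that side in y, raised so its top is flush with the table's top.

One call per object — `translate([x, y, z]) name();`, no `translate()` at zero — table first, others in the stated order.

table();
translate([0, 0, 762]) table_2();
translate([1188, -171, 18]) staircase();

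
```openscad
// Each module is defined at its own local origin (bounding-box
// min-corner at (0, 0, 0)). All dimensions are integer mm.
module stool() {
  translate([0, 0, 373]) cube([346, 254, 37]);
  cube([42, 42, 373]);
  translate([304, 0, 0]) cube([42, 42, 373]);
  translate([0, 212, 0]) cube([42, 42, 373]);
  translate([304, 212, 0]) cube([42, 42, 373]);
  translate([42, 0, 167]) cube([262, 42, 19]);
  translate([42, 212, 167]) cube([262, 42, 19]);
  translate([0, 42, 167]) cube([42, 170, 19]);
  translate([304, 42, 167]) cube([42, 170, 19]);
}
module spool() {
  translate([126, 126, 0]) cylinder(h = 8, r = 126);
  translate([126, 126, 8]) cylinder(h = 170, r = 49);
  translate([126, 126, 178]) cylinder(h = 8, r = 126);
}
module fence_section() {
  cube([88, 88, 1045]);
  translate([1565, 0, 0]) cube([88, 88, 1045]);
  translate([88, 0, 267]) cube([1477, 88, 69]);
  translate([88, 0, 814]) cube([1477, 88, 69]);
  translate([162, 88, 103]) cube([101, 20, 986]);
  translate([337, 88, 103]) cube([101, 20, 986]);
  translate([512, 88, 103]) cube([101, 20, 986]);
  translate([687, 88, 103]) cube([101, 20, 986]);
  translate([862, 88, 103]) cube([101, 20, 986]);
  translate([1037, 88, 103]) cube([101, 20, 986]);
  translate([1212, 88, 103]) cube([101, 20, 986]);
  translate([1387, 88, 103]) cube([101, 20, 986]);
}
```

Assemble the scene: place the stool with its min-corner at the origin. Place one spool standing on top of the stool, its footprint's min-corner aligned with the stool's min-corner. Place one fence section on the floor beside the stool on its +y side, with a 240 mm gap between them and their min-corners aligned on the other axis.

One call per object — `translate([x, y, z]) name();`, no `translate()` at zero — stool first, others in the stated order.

stool();
translate([0, 0, 410]) spool();
translate([0, 494, 0]) fence_section();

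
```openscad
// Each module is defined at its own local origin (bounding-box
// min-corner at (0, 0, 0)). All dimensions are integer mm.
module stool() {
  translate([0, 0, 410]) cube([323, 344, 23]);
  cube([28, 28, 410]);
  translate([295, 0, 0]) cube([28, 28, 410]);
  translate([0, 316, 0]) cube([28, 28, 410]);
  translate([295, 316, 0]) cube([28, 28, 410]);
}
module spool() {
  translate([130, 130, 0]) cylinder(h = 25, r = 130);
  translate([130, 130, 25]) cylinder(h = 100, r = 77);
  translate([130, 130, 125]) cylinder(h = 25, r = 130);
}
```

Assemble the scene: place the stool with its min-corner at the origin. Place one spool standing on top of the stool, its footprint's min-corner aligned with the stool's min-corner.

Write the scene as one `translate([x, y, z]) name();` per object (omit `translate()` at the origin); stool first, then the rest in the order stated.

stool();
translate([0, 0, 433]) spool();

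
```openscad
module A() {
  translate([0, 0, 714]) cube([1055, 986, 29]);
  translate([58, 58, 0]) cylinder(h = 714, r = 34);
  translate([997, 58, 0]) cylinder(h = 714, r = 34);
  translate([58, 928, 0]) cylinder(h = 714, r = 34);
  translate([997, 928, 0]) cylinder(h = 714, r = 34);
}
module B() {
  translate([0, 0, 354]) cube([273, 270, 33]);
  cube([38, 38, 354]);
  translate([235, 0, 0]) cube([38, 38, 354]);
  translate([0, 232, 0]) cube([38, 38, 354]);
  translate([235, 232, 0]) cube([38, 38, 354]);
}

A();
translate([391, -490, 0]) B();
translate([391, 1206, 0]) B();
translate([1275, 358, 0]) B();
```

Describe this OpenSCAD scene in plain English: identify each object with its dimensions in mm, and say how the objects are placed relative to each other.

A is a rectangular dining table. The top is 1055×986×29 mm with its upper surface at z = 743 mm. It stands on four round legs of 68 mm diameter, each leg's bounding box inset 24 mm from the nearest pair of top edges, running from the floor to the underside of the top.

B is a four-legged stool. The seat is 273×270 mm, 33 mm thick, top at z = 387 mm. It stands on four square legs, each 38×38 mm in cross-section, from z = 0 to the seat underside, each flush with a corner of the seat.

Three stools sit around the table at the −y, +y, +x sides.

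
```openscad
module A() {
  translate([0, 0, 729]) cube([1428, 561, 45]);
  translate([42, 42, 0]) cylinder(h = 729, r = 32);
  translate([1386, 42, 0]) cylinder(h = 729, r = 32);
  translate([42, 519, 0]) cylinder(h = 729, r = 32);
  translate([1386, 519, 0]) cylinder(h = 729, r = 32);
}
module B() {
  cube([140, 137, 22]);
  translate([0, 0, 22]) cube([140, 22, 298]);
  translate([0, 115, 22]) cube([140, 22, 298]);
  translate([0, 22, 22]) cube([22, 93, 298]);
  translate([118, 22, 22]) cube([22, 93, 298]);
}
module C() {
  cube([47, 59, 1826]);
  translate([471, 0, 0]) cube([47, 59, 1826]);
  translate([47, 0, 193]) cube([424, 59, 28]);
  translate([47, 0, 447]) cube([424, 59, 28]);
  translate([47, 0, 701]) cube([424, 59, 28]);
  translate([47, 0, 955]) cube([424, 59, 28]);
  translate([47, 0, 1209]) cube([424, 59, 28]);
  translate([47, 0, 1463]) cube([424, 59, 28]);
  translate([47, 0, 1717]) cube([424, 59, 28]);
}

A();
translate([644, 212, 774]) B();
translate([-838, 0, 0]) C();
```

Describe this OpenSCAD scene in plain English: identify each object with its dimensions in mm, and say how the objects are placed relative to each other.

A is a table with a 1428×561 mm rectangular top, 45 mm thick, top surface at z = 774 mm, supported by four round legs of 64 mm diameter, each leg's bounding box inset 10 mm from the nearest pair of top edges, running from the floor.

B is an open-topped rectangular box: outside dimensions 140×137×320 mm, with a uniform wall and base thickness of 22 mm. The base is a full 140×137 slab on the floor; four walls sit on top of the base. The front and back walls (the −y and +y sides) span the full width; the two side walls fit between them.

C is a straight ladder. Two 47×59 mm vertical rails, 1826 mm tall, stand 518 mm apart (outside-to-outside) with their front faces coplanar on the −y side. 7 rungs, each 59 mm deep and 28 mm tall, span between the inner faces of the rails, front faces flush with the rails. The lowest rung's underside is at z = 193 mm and rungs are spaced 254 mm apart (underside to underside).

The open box is on top of the table, centred. The ladder is on the floor beside the table on its −x side.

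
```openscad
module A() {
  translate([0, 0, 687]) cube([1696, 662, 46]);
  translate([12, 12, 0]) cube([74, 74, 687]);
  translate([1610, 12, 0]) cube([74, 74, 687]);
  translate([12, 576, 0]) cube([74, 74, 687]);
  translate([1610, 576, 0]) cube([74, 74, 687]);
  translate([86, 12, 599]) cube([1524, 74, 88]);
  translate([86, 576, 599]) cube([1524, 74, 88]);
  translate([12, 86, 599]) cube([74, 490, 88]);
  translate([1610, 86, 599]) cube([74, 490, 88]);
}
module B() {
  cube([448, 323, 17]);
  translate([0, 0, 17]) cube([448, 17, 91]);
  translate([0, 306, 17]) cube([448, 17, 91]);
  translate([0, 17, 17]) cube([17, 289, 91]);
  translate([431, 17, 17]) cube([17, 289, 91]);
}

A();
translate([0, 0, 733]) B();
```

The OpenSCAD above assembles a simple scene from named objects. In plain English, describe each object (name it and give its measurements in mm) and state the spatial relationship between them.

A is a table: top 1696 mm (x) × 662 mm (y), 46 mm thick, upper face at z = 733 mm, on four 74×74 mm square legs, each inset 12 mm from the nearest pair of top edges, running from z = 0 to the bottom of the top. Four apron rails, 74 mm thick and 88 mm tall, run between adjacent legs with their top edges flush with the underside of the top and their outer faces flush with the legs' outer faces.

B is an open storage box with external size 448×323×108 mm and wall thickness 17 mm (the base is also 17 mm thick). The base covers the whole footprint; the four walls stand on the base, with the y-facing walls full-width and the x-facing walls fitting between their inner faces.

The open box is on top of the table.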